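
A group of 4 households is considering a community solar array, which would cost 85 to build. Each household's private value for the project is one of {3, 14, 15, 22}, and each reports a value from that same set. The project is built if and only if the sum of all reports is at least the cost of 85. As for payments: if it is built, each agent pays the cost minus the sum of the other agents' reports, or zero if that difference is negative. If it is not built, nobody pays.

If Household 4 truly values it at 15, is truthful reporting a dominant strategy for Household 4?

Yes

Check each profile of the others' reports and compare truth against every alternative report.
Others report (3, 3, 3): truth gives 0, best alternative gives 0.
Others report (3, 3, 14): truth gives 0, best alternative gives 0.
Others report (3, 3, 15): truth gives 0, best alternative gives 0.
Others report (3, 3, 22): truth gives 0, best alternative gives 0.
Others report (3, 14, 3): truth gives 0, best alternative gives 0.
Others report (3, 14, 14): truth gives 0, best alternative gives 0.
(Remaining 58 profiles checked similarly; truth is weakly best in each.)
In every case the truthful report is at least as good as any alternative, so it is a dominant strategy.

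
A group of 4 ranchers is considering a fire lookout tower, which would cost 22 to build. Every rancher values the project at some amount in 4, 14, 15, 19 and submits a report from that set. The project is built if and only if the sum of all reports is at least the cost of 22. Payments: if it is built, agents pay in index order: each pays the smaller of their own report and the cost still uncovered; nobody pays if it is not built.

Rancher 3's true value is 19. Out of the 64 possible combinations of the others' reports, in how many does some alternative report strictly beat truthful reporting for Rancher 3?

Others report (4, 4, 14): truth gives 5; report 4 gives 15 > 5. Violating.
Others report (4, 4, 15): truth gives 5; report 4 gives 15 > 5. Violating.
Others report (4, 4, 19): truth gives 5; report 4 gives 15 > 5. Violating.
Others report (4, 4, 4): truth gives 5; no alternative beats it.
Others report (4, 14, 4): truth gives 15; no alternative beats it.
(Checking all 64 profiles: 3 have a profitable deviation, 61 do not.)

3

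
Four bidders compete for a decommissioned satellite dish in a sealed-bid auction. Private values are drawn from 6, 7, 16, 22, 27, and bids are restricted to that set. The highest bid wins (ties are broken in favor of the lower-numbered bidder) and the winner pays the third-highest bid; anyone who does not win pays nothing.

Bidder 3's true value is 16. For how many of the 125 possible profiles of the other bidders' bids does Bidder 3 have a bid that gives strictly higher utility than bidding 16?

24

Others bid (6, 6, 22): truth gives 0; bid 22 gives 10 > 0. Violating.
Others bid (6, 6, 27): truth gives 0; bid 27 gives 10 > 0. Violating.
Others bid (6, 7, 22): truth gives 0; bid 22 gives 9 > 0. Violating.
Others bid (6, 7, 27): truth gives 0; bid 27 gives 9 > 0. Violating.
Others bid (6, 6, 6): truth gives 10; no alternative beats it.
Others bid (6, 6, 7): truth gives 10; no alternative beats it.
(Checking all 125 profiles: 24 have a profitable deviation, 101 do not.)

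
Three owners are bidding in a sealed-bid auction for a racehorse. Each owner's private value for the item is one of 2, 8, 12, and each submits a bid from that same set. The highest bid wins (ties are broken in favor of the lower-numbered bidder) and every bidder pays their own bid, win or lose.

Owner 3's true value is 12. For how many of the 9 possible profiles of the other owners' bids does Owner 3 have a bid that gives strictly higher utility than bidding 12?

6

Others bid (2, 2): truth gives 0; bid 8 gives 4 > 0. Violating.
Others bid (2, 12): truth gives -12; bid 2 gives -2 > -12. Violating.
Others bid (8, 12): truth gives -12; bid 2 gives -2 > -12. Violating.
Others bid (12, 2): truth gives -12; bid 2 gives -2 > -12. Violating.
Others bid (2, 8): truth gives 0; no alternative beats it.
Others bid (8, 2): truth gives 0; no alternative beats it.
(Checking all 9 profiles: 6 have a profitable deviation, 3 do not.)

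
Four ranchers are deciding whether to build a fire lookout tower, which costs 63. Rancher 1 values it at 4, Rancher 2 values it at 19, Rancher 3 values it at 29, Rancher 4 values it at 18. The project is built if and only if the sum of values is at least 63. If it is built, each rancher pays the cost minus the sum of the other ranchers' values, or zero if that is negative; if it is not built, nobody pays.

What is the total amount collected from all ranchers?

45

Total value 70 ≥ cost 63, so it is built.
Rancher 1: others sum to 66; max(0, 63 - 66) = 0.
Rancher 2: others sum to 51; max(0, 63 - 51) = 12.
Rancher 3: others sum to 41; max(0, 63 - 41) = 22.
Rancher 4: others sum to 52; max(0, 63 - 52) = 11.
Total collected = 0 + 12 + 22 + 11 = 45.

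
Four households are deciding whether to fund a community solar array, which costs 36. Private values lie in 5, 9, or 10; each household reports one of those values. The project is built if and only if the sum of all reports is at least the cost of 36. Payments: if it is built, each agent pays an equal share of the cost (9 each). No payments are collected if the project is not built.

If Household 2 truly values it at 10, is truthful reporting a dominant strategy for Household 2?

Check each profile of the others' reports and compare truth against every alternative report.
Others report (9, 9, 9): truth gives 1, best alternative gives 1.
Others report (9, 9, 10): truth gives 1, best alternative gives 1.
Others report (9, 10, 9): truth gives 1, best alternative gives 1.
Others report (9, 10, 10): truth gives 1, best alternative gives 1.
Others report (10, 9, 9): truth gives 1, best alternative gives 1.
Others report (10, 9, 10): truth gives 1, best alternative gives 1.
(Remaining 21 profiles checked similarly; truth is weakly best in each.)
In every case the truthful report is at least as good as any alternative, so it is a dominant strategy.

Yes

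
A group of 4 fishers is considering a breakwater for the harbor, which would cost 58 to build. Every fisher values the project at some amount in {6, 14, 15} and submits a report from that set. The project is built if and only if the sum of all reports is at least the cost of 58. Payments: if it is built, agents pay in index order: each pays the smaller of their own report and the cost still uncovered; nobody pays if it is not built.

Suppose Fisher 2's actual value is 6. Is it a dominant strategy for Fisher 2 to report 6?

Check each profile of the others' reports and compare truth against every alternative report.
Others report (14, 15, 15): truth gives 0, best alternative gives -8.
Others report (15, 14, 15): truth gives 0, best alternative gives -8.
Others report (15, 15, 14): truth gives 0, best alternative gives -8.
Others report (15, 15, 15): truth gives 0, best alternative gives -8.
Others report (6, 6, 6): truth gives 0, best alternative gives 0.
Others report (6, 6, 14): truth gives 0, best alternative gives 0.
(Remaining 21 profiles checked similarly; truth is weakly best in each.)
In every case the truthful report is at least as good as any alternative, so it is a dominant strategy.

Yes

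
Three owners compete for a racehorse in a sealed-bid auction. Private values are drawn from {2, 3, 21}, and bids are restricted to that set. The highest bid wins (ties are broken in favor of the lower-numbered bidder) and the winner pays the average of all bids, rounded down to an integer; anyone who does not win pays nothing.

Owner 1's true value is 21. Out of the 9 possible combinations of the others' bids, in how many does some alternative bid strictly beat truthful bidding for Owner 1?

Others bid (2, 2): truth gives 13; bid 2 gives 19 > 13. Violating.
Others bid (2, 3): truth gives 13; bid 3 gives 19 > 13. Violating.
Others bid (3, 2): truth gives 13; bid 3 gives 19 > 13. Violating.
Others bid (3, 3): truth gives 12; bid 3 gives 18 > 12. Violating.
Others bid (2, 21): truth gives 7; no alternative beats it.
Others bid (3, 21): truth gives 6; no alternative beats it.
(Checking all 9 profiles: 4 have a profitable deviation, 5 do not.)

4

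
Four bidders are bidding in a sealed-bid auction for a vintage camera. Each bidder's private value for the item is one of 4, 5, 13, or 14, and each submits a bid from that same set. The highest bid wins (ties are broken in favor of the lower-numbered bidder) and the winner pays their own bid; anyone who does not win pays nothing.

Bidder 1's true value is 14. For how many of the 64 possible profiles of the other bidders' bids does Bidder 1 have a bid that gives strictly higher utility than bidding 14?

Others bid (4, 4, 4): truth gives 0; bid 4 gives 10 > 0. Violating.
Others bid (4, 4, 5): truth gives 0; bid 5 gives 9 > 0. Violating.
Others bid (4, 4, 13): truth gives 0; bid 13 gives 1 > 0. Violating.
Others bid (4, 5, 4): truth gives 0; bid 5 gives 9 > 0. Violating.
Others bid (4, 4, 14): truth gives 0; no alternative beats it.
Others bid (4, 5, 14): truth gives 0; no alternative beats it.
(Checking all 64 profiles: 27 have a profitable deviation, 37 do not.)

27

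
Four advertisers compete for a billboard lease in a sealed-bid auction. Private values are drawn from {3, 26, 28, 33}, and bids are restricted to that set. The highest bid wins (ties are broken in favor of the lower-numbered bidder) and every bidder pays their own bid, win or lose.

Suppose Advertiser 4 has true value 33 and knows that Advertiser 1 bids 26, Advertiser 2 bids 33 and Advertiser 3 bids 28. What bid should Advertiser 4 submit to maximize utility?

Bid 3: loses but pays 3, utility -3.
Bid 26: loses but pays 26, utility -26.
Bid 28: loses but pays 28, utility -28.
Bid 33: loses but pays 33, utility -33.
The best choice is 3 with utility -3.

3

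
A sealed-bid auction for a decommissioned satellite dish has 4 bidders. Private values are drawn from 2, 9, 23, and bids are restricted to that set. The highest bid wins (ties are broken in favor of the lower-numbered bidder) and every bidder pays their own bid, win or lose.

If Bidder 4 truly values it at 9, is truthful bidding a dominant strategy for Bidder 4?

Consider the case where Bidder 1 bids 2, Bidder 2 bids 2 and Bidder 3 bids 9.
Truthful bid 9: loses but pays 9, utility -9.
Bid 2 instead: loses but pays 2, utility -2.
Since -2 > -9, bidding 2 is strictly better here, so truthful bidding is not dominant.

No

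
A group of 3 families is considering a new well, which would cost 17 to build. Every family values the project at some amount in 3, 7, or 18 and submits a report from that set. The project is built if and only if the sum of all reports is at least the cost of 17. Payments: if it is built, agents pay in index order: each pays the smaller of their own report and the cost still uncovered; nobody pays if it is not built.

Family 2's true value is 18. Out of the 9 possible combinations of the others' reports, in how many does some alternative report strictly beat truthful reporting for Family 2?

Others report (3, 7): truth gives 4; report 7 gives 11 > 4. Violating.
Others report (3, 18): truth gives 4; report 3 gives 15 > 4. Violating.
Others report (7, 3): truth gives 8; report 7 gives 11 > 8. Violating.
Others report (7, 7): truth gives 8; report 3 gives 15 > 8. Violating.
Others report (3, 3): truth gives 4; no alternative beats it.
Others report (18, 3): truth gives 18; no alternative beats it.
(Checking all 9 profiles: 5 have a profitable deviation, 4 do not.)

5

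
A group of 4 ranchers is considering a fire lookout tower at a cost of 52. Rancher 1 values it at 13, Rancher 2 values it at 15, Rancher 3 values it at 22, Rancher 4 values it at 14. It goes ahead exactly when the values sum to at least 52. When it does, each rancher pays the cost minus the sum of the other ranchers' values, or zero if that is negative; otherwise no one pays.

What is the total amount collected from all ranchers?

16

Total value 64 ≥ cost 52, so it is built.
Rancher 1: others sum to 51; max(0, 52 - 51) = 1.
Rancher 2: others sum to 49; max(0, 52 - 49) = 3.
Rancher 3: others sum to 42; max(0, 52 - 42) = 10.
Rancher 4: others sum to 50; max(0, 52 - 50) = 2.
Total collected = 1 + 3 + 10 + 2 = 16.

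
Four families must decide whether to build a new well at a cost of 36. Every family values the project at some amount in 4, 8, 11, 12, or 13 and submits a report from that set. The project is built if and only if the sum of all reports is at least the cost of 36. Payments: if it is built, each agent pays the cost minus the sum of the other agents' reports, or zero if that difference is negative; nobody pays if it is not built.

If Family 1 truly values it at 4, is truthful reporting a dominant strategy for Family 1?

Check each profile of the others' reports and compare truth against every alternative report.
Others report (4, 11, 13): truth gives 0, best alternative gives -4.
Others report (4, 12, 12): truth gives 0, best alternative gives -4.
Others report (4, 13, 11): truth gives 0, best alternative gives -4.
Others report (8, 8, 12): truth gives 0, best alternative gives -4.
Others report (8, 12, 8): truth gives 0, best alternative gives -4.
Others report (11, 4, 13): truth gives 0, best alternative gives -4.
(Remaining 119 profiles checked similarly; truth is weakly best in each.)
In every case the truthful report is at least as good as any alternative, so it is a dominant strategy.

Yes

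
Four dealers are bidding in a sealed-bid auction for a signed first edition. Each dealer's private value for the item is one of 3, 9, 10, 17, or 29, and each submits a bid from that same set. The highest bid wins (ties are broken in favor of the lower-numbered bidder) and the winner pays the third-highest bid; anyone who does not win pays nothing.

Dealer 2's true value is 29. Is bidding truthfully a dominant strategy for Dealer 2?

Yes

Check each profile of the others' bids and compare truth against every alternative bid.
Others bid (3, 3, 29): truth gives 26, best alternative gives 0.
Others bid (3, 29, 3): truth gives 26, best alternative gives 0.
Others bid (17, 3, 3): truth gives 26, best alternative gives 0.
Others bid (3, 9, 29): truth gives 20, best alternative gives 0.
Others bid (3, 29, 9): truth gives 20, best alternative gives 0.
Others bid (9, 3, 29): truth gives 20, best alternative gives 0.
(Remaining 119 profiles checked similarly; truth is weakly best in each.)
In every case the truthful bid is at least as good as any alternative, so it is a dominant strategy.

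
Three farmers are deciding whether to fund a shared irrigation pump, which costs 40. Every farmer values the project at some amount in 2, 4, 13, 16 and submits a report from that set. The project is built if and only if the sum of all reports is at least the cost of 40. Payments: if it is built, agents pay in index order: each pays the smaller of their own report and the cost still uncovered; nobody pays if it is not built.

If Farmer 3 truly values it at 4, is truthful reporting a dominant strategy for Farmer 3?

Yes

Check each profile of the others' reports and compare truth against every alternative report.
Others report (2, 2): truth gives 0, best alternative gives 0.
Others report (2, 4): truth gives 0, best alternative gives 0.
Others report (2, 13): truth gives 0, best alternative gives 0.
Others report (2, 16): truth gives 0, best alternative gives 0.
Others report (4, 2): truth gives 0, best alternative gives 0.
Others report (4, 4): truth gives 0, best alternative gives 0.
(Remaining 10 profiles checked similarly; truth is weakly best in each.)
In every case the truthful report is at least as good as any alternative, so it is a dominant strategy.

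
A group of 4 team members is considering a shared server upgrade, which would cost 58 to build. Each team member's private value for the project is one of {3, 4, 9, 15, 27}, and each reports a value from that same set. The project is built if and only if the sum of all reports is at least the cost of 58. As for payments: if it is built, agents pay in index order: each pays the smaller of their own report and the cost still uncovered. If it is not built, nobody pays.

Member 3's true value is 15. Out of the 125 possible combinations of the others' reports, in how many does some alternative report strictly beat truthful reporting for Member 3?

Others report (3, 27, 27): truth gives 0; report 3 gives 12 > 0. Violating.
Others report (4, 27, 27): truth gives 0; report 3 gives 12 > 0. Violating.
Others report (9, 15, 27): truth gives 0; report 9 gives 6 > 0. Violating.
Others report (9, 27, 15): truth gives 0; report 9 gives 6 > 0. Violating.
Others report (3, 3, 3): truth gives 0; no alternative beats it.
Others report (3, 3, 4): truth gives 0; no alternative beats it.
(Checking all 125 profiles: 22 have a profitable deviation, 103 do not.)

22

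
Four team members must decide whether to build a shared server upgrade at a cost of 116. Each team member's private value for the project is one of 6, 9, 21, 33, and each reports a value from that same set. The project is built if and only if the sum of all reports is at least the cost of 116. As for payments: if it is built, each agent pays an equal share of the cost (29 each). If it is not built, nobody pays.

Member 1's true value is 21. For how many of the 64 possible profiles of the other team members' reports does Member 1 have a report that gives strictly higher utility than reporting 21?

Others report (33, 33, 33): truth gives -8; report 6 gives 0 > -8. Violating.
Others report (6, 6, 6): truth gives 0; no alternative beats it.
Others report (6, 6, 9): truth gives 0; no alternative beats it.
(Checking all 64 profiles: 1 has a profitable deviation, 63 do not.)

1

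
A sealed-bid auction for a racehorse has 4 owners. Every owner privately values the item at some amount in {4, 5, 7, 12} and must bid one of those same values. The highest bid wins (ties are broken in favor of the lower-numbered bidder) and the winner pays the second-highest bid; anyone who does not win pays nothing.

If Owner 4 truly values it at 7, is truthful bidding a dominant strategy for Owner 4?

Check each profile of the others' bids and compare truth against every alternative bid.
Others bid (4, 4, 4): truth gives 3, best alternative gives 3.
Others bid (4, 4, 5): truth gives 2, best alternative gives 2.
Others bid (4, 5, 4): truth gives 2, best alternative gives 2.
Others bid (4, 5, 5): truth gives 2, best alternative gives 2.
Others bid (5, 4, 4): truth gives 2, best alternative gives 2.
Others bid (5, 4, 5): truth gives 2, best alternative gives 2.
(Remaining 58 profiles checked similarly; truth is weakly best in each.)
In every case the truthful bid is at least as good as any alternative, so it is a dominant strategy.

Yes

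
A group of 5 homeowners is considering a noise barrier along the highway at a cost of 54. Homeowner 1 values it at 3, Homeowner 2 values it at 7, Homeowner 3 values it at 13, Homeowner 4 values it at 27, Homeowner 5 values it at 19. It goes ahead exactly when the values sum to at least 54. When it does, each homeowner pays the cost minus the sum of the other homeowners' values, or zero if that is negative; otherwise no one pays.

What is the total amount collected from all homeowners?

16

Total value 69 ≥ cost 54, so it is built.
Homeowner 1: others sum to 66; max(0, 54 - 66) = 0.
Homeowner 2: others sum to 62; max(0, 54 - 62) = 0.
Homeowner 3: others sum to 56; max(0, 54 - 56) = 0.
Homeowner 4: others sum to 42; max(0, 54 - 42) = 12.
Homeowner 5: others sum to 50; max(0, 54 - 50) = 4.
Total collected = 0 + 0 + 0 + 12 + 4 = 16.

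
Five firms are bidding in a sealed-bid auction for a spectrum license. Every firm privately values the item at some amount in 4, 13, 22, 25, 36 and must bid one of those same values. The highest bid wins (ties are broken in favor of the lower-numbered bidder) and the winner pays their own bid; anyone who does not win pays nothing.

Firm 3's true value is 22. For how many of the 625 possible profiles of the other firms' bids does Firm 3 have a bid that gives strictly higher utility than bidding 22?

Others bid (4, 4, 4, 4): truth gives 0; bid 13 gives 9 > 0. Violating.
Others bid (4, 4, 4, 13): truth gives 0; bid 13 gives 9 > 0. Violating.
Others bid (4, 4, 13, 4): truth gives 0; bid 13 gives 9 > 0. Violating.
Others bid (4, 4, 13, 13): truth gives 0; bid 13 gives 9 > 0. Violating.
Others bid (4, 4, 4, 22): truth gives 0; no alternative beats it.
Others bid (4, 4, 4, 25): truth gives 0; no alternative beats it.
(Checking all 625 profiles: 4 have a profitable deviation, 621 do not.)

4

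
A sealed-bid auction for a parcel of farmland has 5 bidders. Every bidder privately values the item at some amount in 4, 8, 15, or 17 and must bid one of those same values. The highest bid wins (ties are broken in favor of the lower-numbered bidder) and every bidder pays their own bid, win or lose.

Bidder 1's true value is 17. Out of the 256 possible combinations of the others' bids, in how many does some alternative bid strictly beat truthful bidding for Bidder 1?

Others bid (4, 4, 4, 4): truth gives 0; bid 4 gives 13 > 0. Violating.
Others bid (4, 4, 4, 8): truth gives 0; bid 8 gives 9 > 0. Violating.
Others bid (4, 4, 4, 15): truth gives 0; bid 15 gives 2 > 0. Violating.
Others bid (4, 4, 8, 4): truth gives 0; bid 8 gives 9 > 0. Violating.
Others bid (4, 4, 4, 17): truth gives 0; no alternative beats it.
Others bid (4, 4, 8, 17): truth gives 0; no alternative beats it.
(Checking all 256 profiles: 81 have a profitable deviation, 175 do not.)

81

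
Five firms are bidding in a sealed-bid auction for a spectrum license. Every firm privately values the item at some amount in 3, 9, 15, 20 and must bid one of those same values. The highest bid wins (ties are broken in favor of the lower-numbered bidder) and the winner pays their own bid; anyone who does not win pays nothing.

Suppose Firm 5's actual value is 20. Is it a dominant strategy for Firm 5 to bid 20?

No

Consider the case where Firm 1 bids 3, Firm 2 bids 3, Firm 3 bids 3 and Firm 4 bids 3.
Truthful bid 20: wins, pays 20, utility 20 - 20 = 0.
Bid 9 instead: wins, pays 9, utility 20 - 9 = 11.
Since 11 > 0, bidding 9 is strictly better here, so truthful bidding is not dominant.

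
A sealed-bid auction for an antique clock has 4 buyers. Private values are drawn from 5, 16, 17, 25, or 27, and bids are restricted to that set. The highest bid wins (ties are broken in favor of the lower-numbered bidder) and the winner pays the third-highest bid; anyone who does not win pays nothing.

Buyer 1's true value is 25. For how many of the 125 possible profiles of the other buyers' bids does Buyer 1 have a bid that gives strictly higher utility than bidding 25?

27

Others bid (5, 5, 27): truth gives 0; bid 27 gives 20 > 0. Violating.
Others bid (5, 16, 27): truth gives 0; bid 27 gives 9 > 0. Violating.
Others bid (5, 17, 27): truth gives 0; bid 27 gives 8 > 0. Violating.
Others bid (5, 27, 5): truth gives 0; bid 27 gives 20 > 0. Violating.
Others bid (5, 5, 5): truth gives 20; no alternative beats it.
Others bid (5, 5, 16): truth gives 20; no alternative beats it.
(Checking all 125 profiles: 27 have a profitable deviation, 98 do not.)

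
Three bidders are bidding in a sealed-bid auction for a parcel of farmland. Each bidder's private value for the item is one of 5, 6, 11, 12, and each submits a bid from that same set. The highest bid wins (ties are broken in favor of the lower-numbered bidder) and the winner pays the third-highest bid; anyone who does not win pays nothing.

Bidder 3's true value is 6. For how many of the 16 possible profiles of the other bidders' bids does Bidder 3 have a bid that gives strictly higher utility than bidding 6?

Others bid (5, 6): truth gives 0; bid 11 gives 1 > 0. Violating.
Others bid (5, 11): truth gives 0; bid 12 gives 1 > 0. Violating.
Others bid (6, 5): truth gives 0; bid 11 gives 1 > 0. Violating.
Others bid (11, 5): truth gives 0; bid 12 gives 1 > 0. Violating.
Others bid (5, 5): truth gives 1; no alternative beats it.
Others bid (5, 12): truth gives 0; no alternative beats it.
(Checking all 16 profiles: 4 have a profitable deviation, 12 do not.)

4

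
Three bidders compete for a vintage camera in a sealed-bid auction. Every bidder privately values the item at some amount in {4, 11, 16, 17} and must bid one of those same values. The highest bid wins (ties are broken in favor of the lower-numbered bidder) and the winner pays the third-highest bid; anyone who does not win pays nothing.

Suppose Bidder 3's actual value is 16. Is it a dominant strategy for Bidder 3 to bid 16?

No

Consider the case where Bidder 1 bids 4 and Bidder 2 bids 16.
Truthful bid 16: loses, pays 0, utility 0.
Bid 17 instead: wins, pays 4, utility 16 - 4 = 12.
Since 12 > 0, bidding 17 is strictly better here, so truthful bidding is not dominant.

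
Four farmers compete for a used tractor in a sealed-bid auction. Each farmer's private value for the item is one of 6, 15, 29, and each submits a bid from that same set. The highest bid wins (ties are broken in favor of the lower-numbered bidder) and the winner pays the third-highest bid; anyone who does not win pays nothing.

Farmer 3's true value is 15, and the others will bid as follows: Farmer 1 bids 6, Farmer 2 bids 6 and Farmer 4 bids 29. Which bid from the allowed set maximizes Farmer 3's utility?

29

Bid 6: loses, pays 0, utility 0.
Bid 15: loses, pays 0, utility 0.
Bid 29: wins, pays 6, utility 15 - 6 = 9.
The best choice is 29 with utility 9.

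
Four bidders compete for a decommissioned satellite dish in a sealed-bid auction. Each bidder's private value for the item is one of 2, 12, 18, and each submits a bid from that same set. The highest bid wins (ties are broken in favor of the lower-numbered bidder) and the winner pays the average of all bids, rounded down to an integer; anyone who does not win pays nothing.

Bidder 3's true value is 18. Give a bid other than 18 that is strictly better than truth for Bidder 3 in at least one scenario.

12

Suppose Bidder 1 bids 2, Bidder 2 bids 2 and Bidder 4 bids 2.
Bid 18: wins, pays 6, utility 18 - 6 = 12.
Bid 12: wins, pays 4, utility 18 - 4 = 14.
So bidding 12 beats truth here (14 > 12).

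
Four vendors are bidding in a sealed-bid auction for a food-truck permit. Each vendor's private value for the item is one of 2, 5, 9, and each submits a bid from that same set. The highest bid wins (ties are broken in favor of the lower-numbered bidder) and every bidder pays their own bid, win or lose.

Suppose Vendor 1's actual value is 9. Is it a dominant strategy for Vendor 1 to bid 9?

Consider the case where Vendor 2 bids 2, Vendor 3 bids 2 and Vendor 4 bids 2.
Truthful bid 9: wins, pays 9, utility 9 - 9 = 0.
Bid 2 instead: wins, pays 2, utility 9 - 2 = 7.
Since 7 > 0, bidding 2 is strictly better here, so truthful bidding is not dominant.

No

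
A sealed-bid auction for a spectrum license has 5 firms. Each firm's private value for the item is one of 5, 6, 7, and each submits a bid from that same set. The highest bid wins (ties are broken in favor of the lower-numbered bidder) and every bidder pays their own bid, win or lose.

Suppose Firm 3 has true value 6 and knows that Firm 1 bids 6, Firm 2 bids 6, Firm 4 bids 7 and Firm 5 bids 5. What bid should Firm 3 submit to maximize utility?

7

Bid 5: loses but pays 5, utility -5.
Bid 6: loses but pays 6, utility -6.
Bid 7: wins, pays 7, utility 6 - 7 = -1.
The best choice is 7 with utility -1.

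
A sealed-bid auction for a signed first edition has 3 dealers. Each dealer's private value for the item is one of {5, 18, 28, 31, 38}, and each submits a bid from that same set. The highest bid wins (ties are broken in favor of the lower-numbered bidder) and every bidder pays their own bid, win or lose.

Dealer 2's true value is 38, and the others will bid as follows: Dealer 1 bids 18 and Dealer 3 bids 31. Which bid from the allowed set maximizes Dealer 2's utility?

31

Bid 5: loses but pays 5, utility -5.
Bid 18: loses but pays 18, utility -18.
Bid 28: loses but pays 28, utility -28.
Bid 31: wins, pays 31, utility 38 - 31 = 7.
Bid 38: wins, pays 38, utility 38 - 38 = 0.
The best choice is 31 with utility 7.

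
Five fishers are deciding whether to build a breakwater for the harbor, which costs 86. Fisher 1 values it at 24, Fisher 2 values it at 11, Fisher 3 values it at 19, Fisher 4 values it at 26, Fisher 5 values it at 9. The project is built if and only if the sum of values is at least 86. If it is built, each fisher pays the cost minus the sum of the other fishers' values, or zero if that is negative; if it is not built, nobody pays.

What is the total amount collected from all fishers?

Total value 89 ≥ cost 86, so it is built.
Fisher 1: others sum to 65; max(0, 86 - 65) = 21.
Fisher 2: others sum to 78; max(0, 86 - 78) = 8.
Fisher 3: others sum to 70; max(0, 86 - 70) = 16.
Fisher 4: others sum to 63; max(0, 86 - 63) = 23.
Fisher 5: others sum to 80; max(0, 86 - 80) = 6.
Total collected = 21 + 8 + 16 + 23 + 6 = 74.

74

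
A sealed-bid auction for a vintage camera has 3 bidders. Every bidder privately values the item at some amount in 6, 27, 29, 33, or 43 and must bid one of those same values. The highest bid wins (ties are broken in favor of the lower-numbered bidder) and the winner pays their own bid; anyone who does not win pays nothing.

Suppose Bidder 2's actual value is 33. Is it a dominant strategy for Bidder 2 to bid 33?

No

Consider the case where Bidder 1 bids 6 and Bidder 3 bids 6.
Truthful bid 33: wins, pays 33, utility 33 - 33 = 0.
Bid 27 instead: wins, pays 27, utility 33 - 27 = 6.
Since 6 > 0, bidding 27 is strictly better here, so truthful bidding is not dominant.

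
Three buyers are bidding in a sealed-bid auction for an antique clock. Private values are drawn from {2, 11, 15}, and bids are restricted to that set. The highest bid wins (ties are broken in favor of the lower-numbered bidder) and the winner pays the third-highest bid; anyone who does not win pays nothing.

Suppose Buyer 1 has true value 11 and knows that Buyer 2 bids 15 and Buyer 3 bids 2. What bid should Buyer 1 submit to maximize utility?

15

Bid 2: loses, pays 0, utility 0.
Bid 11: loses, pays 0, utility 0.
Bid 15: wins, pays 2, utility 11 - 2 = 9.
The best choice is 15 with utility 9.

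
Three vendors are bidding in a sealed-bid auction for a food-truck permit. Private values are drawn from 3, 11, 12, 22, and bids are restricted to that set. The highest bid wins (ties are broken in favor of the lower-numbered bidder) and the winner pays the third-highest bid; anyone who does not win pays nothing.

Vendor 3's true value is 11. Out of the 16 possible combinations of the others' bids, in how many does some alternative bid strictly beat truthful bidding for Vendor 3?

Others bid (3, 11): truth gives 0; bid 12 gives 8 > 0. Violating.
Others bid (3, 12): truth gives 0; bid 22 gives 8 > 0. Violating.
Others bid (11, 3): truth gives 0; bid 12 gives 8 > 0. Violating.
Others bid (12, 3): truth gives 0; bid 22 gives 8 > 0. Violating.
Others bid (3, 3): truth gives 8; no alternative beats it.
Others bid (3, 22): truth gives 0; no alternative beats it.
(Checking all 16 profiles: 4 have a profitable deviation, 12 do not.)

4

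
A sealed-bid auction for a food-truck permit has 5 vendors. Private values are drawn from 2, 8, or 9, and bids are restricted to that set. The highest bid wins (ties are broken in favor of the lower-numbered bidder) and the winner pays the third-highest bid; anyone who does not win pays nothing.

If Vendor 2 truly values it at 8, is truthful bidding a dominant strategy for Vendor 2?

Consider the case where Vendor 1 bids 2, Vendor 3 bids 2, Vendor 4 bids 2 and Vendor 5 bids 9.
Truthful bid 8: loses, pays 0, utility 0.
Bid 9 instead: wins, pays 2, utility 8 - 2 = 6.
Since 6 > 0, bidding 9 is strictly better here, so truthful bidding is not dominant.

No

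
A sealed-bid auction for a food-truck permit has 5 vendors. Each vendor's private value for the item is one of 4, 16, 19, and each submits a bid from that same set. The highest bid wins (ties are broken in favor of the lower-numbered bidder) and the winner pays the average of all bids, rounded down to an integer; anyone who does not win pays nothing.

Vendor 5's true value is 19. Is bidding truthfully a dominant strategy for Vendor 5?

No

Consider the case where Vendor 1 bids 4, Vendor 2 bids 4, Vendor 3 bids 4 and Vendor 4 bids 4.
Truthful bid 19: wins, pays 7, utility 19 - 7 = 12.
Bid 16 instead: wins, pays 6, utility 19 - 6 = 13.
Since 13 > 12, bidding 16 is strictly better here, so truthful bidding is not dominant.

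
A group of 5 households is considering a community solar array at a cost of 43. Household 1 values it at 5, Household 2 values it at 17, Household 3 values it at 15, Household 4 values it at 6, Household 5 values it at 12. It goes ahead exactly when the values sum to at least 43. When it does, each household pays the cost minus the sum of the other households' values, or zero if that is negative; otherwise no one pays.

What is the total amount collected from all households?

8

Total value 55 ≥ cost 43, so it is built.
Household 1: others sum to 50; max(0, 43 - 50) = 0.
Household 2: others sum to 38; max(0, 43 - 38) = 5.
Household 3: others sum to 40; max(0, 43 - 40) = 3.
Household 4: others sum to 49; max(0, 43 - 49) = 0.
Household 5: others sum to 43; max(0, 43 - 43) = 0.
Total collected = 0 + 5 + 3 + 0 + 0 = 8.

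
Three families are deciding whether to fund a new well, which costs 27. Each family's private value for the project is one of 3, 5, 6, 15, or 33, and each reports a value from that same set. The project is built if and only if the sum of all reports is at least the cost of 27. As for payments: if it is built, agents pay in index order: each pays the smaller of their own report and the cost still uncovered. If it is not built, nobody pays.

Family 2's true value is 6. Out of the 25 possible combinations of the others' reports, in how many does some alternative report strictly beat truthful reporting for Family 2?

Others report (3, 33): truth gives 0; report 3 gives 3 > 0. Violating.
Others report (5, 33): truth gives 0; report 3 gives 3 > 0. Violating.
Others report (6, 33): truth gives 0; report 3 gives 3 > 0. Violating.
Others report (15, 15): truth gives 0; report 3 gives 3 > 0. Violating.
Others report (3, 3): truth gives 0; no alternative beats it.
Others report (3, 5): truth gives 0; no alternative beats it.
(Checking all 25 profiles: 5 have a profitable deviation, 20 do not.)

5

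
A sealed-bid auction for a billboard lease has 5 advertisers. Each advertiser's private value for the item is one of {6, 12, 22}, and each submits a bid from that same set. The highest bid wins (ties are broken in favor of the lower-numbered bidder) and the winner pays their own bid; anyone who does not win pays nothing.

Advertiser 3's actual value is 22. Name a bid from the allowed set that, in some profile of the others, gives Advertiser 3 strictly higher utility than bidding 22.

12

Suppose Advertiser 1 bids 6, Advertiser 2 bids 6, Advertiser 4 bids 6 and Advertiser 5 bids 6.
Bid 22: wins, pays 22, utility 22 - 22 = 0.
Bid 12: wins, pays 12, utility 22 - 12 = 10.
So bidding 12 beats truth here (10 > 0).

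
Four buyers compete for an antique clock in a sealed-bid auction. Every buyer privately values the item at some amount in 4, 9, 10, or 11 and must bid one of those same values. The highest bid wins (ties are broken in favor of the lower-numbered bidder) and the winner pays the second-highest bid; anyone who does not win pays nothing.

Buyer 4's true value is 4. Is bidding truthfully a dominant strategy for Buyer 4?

Yes

Check each profile of the others' bids and compare truth against every alternative bid.
Others bid (4, 4, 4): truth gives 0, best alternative gives 0.
Others bid (4, 4, 9): truth gives 0, best alternative gives 0.
Others bid (4, 4, 10): truth gives 0, best alternative gives 0.
Others bid (4, 4, 11): truth gives 0, best alternative gives 0.
Others bid (4, 9, 4): truth gives 0, best alternative gives 0.
Others bid (4, 9, 9): truth gives 0, best alternative gives 0.
(Remaining 58 profiles checked similarly; truth is weakly best in each.)
In every case the truthful bid is at least as good as any alternative, so it is a dominant strategy.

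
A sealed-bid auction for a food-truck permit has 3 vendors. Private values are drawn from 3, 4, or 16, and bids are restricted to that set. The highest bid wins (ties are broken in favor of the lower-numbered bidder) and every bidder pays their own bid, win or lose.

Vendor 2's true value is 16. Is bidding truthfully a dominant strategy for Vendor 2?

Consider the case where Vendor 1 bids 3 and Vendor 3 bids 3.
Truthful bid 16: wins, pays 16, utility 16 - 16 = 0.
Bid 4 instead: wins, pays 4, utility 16 - 4 = 12.
Since 12 > 0, bidding 4 is strictly better here, so truthful bidding is not dominant.

No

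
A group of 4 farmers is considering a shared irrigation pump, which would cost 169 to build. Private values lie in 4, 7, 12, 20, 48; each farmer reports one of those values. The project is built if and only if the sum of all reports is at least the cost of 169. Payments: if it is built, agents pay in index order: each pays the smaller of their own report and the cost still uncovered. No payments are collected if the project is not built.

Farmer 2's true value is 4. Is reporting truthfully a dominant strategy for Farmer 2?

Yes

Check each profile of the others' reports and compare truth against every alternative report.
Others report (4, 4, 4): truth gives 0, best alternative gives 0.
Others report (4, 4, 7): truth gives 0, best alternative gives 0.
Others report (4, 4, 12): truth gives 0, best alternative gives 0.
Others report (4, 4, 20): truth gives 0, best alternative gives 0.
Others report (4, 4, 48): truth gives 0, best alternative gives 0.
Others report (4, 7, 4): truth gives 0, best alternative gives 0.
(Remaining 119 profiles checked similarly; truth is weakly best in each.)
In every case the truthful report is at least as good as any alternative, so it is a dominant strategy.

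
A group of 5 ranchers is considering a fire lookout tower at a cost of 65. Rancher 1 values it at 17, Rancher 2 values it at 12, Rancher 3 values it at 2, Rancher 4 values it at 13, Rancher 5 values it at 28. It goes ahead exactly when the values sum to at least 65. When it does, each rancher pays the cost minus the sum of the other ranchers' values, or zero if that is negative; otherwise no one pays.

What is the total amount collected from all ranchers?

Total value 72 ≥ cost 65, so it is built.
Rancher 1: others sum to 55; max(0, 65 - 55) = 10.
Rancher 2: others sum to 60; max(0, 65 - 60) = 5.
Rancher 3: others sum to 70; max(0, 65 - 70) = 0.
Rancher 4: others sum to 59; max(0, 65 - 59) = 6.
Rancher 5: others sum to 44; max(0, 65 - 44) = 21.
Total collected = 10 + 5 + 0 + 6 + 21 = 42.

42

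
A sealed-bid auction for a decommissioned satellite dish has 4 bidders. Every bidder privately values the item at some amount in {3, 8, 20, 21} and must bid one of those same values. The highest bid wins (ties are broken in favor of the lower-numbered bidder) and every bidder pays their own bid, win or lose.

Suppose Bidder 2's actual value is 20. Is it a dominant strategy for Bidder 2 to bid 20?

No

Consider the case where Bidder 1 bids 3, Bidder 3 bids 3 and Bidder 4 bids 3.
Truthful bid 20: wins, pays 20, utility 20 - 20 = 0.
Bid 8 instead: wins, pays 8, utility 20 - 8 = 12.
Since 12 > 0, bidding 8 is strictly better here, so truthful bidding is not dominant.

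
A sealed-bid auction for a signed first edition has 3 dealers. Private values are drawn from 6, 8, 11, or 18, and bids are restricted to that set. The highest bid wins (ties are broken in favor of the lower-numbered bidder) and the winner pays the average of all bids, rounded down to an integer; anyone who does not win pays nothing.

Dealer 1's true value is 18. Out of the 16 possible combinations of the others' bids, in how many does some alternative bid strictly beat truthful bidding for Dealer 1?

Others bid (6, 6): truth gives 8; bid 6 gives 12 > 8. Violating.
Others bid (6, 8): truth gives 8; bid 8 gives 11 > 8. Violating.
Others bid (6, 11): truth gives 7; bid 11 gives 9 > 7. Violating.
Others bid (8, 6): truth gives 8; bid 8 gives 11 > 8. Violating.
Others bid (6, 18): truth gives 4; no alternative beats it.
Others bid (8, 18): truth gives 4; no alternative beats it.
(Checking all 16 profiles: 9 have a profitable deviation, 7 do not.)

9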